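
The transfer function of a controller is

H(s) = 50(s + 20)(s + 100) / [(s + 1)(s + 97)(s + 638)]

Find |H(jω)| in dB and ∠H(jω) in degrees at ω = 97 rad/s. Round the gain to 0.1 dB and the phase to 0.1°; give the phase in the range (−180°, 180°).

-21.9 dB, -20.6°

At s = jω = j97:
zero (s+20): 20 + j97 → |·| = √(20²+97²) = √9809 ≈ 99.04, ∠ = arctan(97/20) ≈ 78.35°
zero (s+100): 100 + j97 → |·| = √(100²+97²) = √19409 ≈ 139.32, ∠ = arctan(97/100) ≈ 44.13°
pole (s+1): 1 + j97 → |·| = √(1²+97²) = √9410 ≈ 97.005, ∠ = arctan(97/1) ≈ 89.41°
pole (s+97): 97 + j97 → |·| = √(97²+97²) = √18818 ≈ 137.18, ∠ = arctan(97/97) ≈ 45.00°
pole (s+638): 638 + j97 → |·| = √(638²+97²) = √416453 ≈ 645.33, ∠ = arctan(97/638) ≈ 8.64°
|H| = 50 · 13798 / 8.5875e+06 ≈ 0.080338
Gain = 20 log₁₀(0.080338) ≈ -21.90 dB
∠H = 122.48° − 143.05° = -20.57°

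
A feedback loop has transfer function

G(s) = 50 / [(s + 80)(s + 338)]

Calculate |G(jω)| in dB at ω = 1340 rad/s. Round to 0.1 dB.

At s = jω = j1340:
pole (s+80): 80 + j1340 → |·| = √(80²+1340²) = √1802000 ≈ 1342.4, ∠ = arctan(1340/80) ≈ 86.58°
pole (s+338): 338 + j1340 → |·| = √(338²+1340²) = √1909844 ≈ 1382, ∠ = arctan(1340/338) ≈ 75.84°
|G| = 50 / 1.8552e+06 ≈ 2.6951e-05
Gain = 20 log₁₀(2.6951e-05) ≈ -91.39 dB

-91.4 dB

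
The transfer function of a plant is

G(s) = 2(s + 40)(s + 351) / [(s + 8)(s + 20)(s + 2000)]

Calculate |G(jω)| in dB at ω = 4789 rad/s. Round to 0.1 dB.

-68.3 dB

At s = jω = j4789:
zero (s+40): 40 + j4789 → |·| = √(40²+4789²) = √22936121 ≈ 4789.2, ∠ = arctan(4789/40) ≈ 89.52°
zero (s+351): 351 + j4789 → |·| = √(351²+4789²) = √23057722 ≈ 4801.8, ∠ = arctan(4789/351) ≈ 85.81°
pole (s+8): 8 + j4789 → |·| = √(8²+4789²) = √22934585 ≈ 4789, ∠ = arctan(4789/8) ≈ 89.90°
pole (s+20): 20 + j4789 → |·| = √(20²+4789²) = √22934921 ≈ 4789, ∠ = arctan(4789/20) ≈ 89.76°
pole (s+2000): 2000 + j4789 → |·| = √(2000²+4789²) = √26934521 ≈ 5189.8, ∠ = arctan(4789/2000) ≈ 67.33°
|G| = 2 · 2.2997e+07 / 1.1903e+11 ≈ 0.00038641
Gain = 20 log₁₀(0.00038641) ≈ -68.26 dB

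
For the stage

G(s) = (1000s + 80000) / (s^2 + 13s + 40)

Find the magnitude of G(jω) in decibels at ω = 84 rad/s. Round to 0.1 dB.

24.3 dB

Substitute s = j84:
Numerator: 1000(j84) + 80000 = 80000 + j84000
Denominator: (j84)^2 + 13(j84) + 40 = -7016 + j1092
|N| = √(80000² + 84000²) ≈ 1.16e+05, ∠N ≈ 46.40°
|D| = √(7016² + 1092²) ≈ 7100.5, ∠D ≈ 171.15°
|G| = 1.16e+05 / 7100.5 ≈ 16.337
Gain = 20 log₁₀(16.337) ≈ 24.26 dB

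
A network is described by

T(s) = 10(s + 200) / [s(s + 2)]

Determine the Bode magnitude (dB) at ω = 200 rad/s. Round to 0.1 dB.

-23.0 dB

At s = jω = j200:
zero (s+200): 200 + j200 → |·| = √(200²+200²) = √80000 ≈ 282.84, ∠ = arctan(200/200) ≈ 45.00°
pole (s+2): 2 + j200 → |·| = √(2²+200²) = √40004 ≈ 200.01, ∠ = arctan(200/2) ≈ 89.43°
pole at origin: |s| = 200, ∠ = 90.00° (in denominator)
|T| = 10 · 282.84 / 40002 ≈ 0.070706
Gain = 20 log₁₀(0.070706) ≈ -23.01 dB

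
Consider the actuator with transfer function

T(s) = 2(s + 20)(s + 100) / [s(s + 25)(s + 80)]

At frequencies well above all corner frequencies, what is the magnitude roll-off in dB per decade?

-20 dB/decade

Each pole contributes −20 dB/decade at high frequency; each zero contributes +20 dB/decade.
Net: 2 zero(s) − 3 pole(s) → -20 dB/decade.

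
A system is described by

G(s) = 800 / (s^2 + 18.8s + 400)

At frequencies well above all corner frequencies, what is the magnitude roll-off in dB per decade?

Each pole contributes −20 dB/decade at high frequency; each zero contributes +20 dB/decade.
Net: 0 zero(s) − 2 pole(s) → -40 dB/decade.

-40 dB/decade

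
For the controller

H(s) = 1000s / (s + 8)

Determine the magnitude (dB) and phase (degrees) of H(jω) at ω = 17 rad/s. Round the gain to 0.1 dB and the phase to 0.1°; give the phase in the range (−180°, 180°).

59.1 dB, 25.2°

At s = jω = j17:
zero at origin: s = j17 → |·| = 17, ∠ = 90.00°
pole (s+8): 8 + j17 → |·| = √(8²+17²) = √353 ≈ 18.788, ∠ = arctan(17/8) ≈ 64.80°
|H| = 1000 · 17 / 18.788 ≈ 904.83
Gain = 20 log₁₀(904.83) ≈ 59.13 dB
∠H = 90.00° − 64.80° = 25.20°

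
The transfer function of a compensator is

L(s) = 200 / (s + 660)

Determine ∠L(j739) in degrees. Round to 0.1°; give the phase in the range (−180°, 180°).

-48.2°

Substitute s = j739:
Numerator: 200 = 200 + j0
Denominator: (j739) + 660 = 660 + j739
|N| = √(200² + 0²) ≈ 200, ∠N ≈ 0.00°
|D| = √(660² + 739²) ≈ 990.82, ∠D ≈ 48.23°
∠L = 0.00° − 48.23° = -48.23°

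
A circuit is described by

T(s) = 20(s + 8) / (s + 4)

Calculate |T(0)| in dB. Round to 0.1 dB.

T(0) = 20·8 / (4) = 40
20 log₁₀(40) ≈ 32.04 dB

32.0 dB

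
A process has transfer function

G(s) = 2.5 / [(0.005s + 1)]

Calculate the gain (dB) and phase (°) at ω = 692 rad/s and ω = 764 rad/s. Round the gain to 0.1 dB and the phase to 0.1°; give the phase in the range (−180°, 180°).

At ω = 692 rad/s:
pole (1 + j692·0.005) = 1 + j3.46 → |·| ≈ 3.6016, ∠ ≈ 73.88°
|G| = 2.5 · 1 / (3.6016) ≈ 0.69414
Gain = 20 log₁₀(0.69414) ≈ -3.17 dB
∠G = (0°) − (73.88°) = -73.88°

At ω = 764 rad/s:
pole (1 + j764·0.005) = 1 + j3.82 → |·| ≈ 3.9487, ∠ ≈ 75.33°
|G| = 2.5 · 1 / (3.9487) ≈ 0.63312
Gain = 20 log₁₀(0.63312) ≈ -3.97 dB
∠G = (0°) − (75.33°) = -75.33°

ω = 692: -3.2 dB, -73.9°; ω = 764: -4.0 dB, -75.3°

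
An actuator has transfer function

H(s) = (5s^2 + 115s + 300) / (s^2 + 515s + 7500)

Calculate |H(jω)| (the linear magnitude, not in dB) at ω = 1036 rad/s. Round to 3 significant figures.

4.50

Substitute s = j1036:
Numerator: 5(j1036)^2 + 115(j1036) + 300 = -5366180 + j119140
Denominator: (j1036)^2 + 515(j1036) + 7500 = -1065796 + j533540
|N| = √(5366180² + 119140²) ≈ 5.3675e+06, ∠N ≈ 178.73°
|D| = √(1065796² + 533540²) ≈ 1.1919e+06, ∠D ≈ 153.41°
|H| = 5.3675e+06 / 1.1919e+06 ≈ 4.5033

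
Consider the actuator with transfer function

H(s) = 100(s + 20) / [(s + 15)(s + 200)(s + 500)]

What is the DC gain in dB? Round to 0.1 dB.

H(0) = 100·20 / (15·200·500) ≈ 0.0013333
20 log₁₀(0.0013333) ≈ -57.50 dB

-57.5 dB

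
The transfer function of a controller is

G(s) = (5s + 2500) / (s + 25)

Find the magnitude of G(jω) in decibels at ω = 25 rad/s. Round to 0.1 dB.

Substitute s = j25:
Numerator: 5(j25) + 2500 = 2500 + j125
Denominator: (j25) + 25 = 25 + j25
|N| = √(2500² + 125²) ≈ 2503.1, ∠N ≈ 2.86°
|D| = √(25² + 25²) ≈ 35.355, ∠D ≈ 45.00°
|G| = 2503.1 / 35.355 ≈ 70.799
Gain = 20 log₁₀(70.799) ≈ 37.00 dB

37.0 dB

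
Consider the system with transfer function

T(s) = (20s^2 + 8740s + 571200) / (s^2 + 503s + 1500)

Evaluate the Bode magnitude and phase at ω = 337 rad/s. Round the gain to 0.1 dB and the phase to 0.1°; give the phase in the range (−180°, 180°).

24.5 dB, -3.5°

Substitute s = j337:
Numerator: 20(j337)^2 + 8740(j337) + 571200 = -1700180 + j2945380
Denominator: (j337)^2 + 503(j337) + 1500 = -112069 + j169511
|N| = √(1700180² + 2945380²) ≈ 3.4009e+06, ∠N ≈ 120.00°
|D| = √(112069² + 169511²) ≈ 2.0321e+05, ∠D ≈ 123.47°
|T| = 3.4009e+06 / 2.0321e+05 ≈ 16.736
Gain = 20 log₁₀(16.736) ≈ 24.47 dB
∠T = 120.00° − 123.47° = -3.47°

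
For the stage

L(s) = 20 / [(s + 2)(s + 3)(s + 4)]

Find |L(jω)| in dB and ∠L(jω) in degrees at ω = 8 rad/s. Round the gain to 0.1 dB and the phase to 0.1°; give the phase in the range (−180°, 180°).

At s = jω = j8:
pole (s+2): 2 + j8 → |·| = √(2²+8²) = √68 ≈ 8.2462, ∠ = arctan(8/2) ≈ 75.96°
pole (s+3): 3 + j8 → |·| = √(3²+8²) = √73 ≈ 8.544, ∠ = arctan(8/3) ≈ 69.44°
pole (s+4): 4 + j8 → |·| = √(4²+8²) = √80 ≈ 8.9443, ∠ = arctan(8/4) ≈ 63.43°
|L| = 20 / 630.18 ≈ 0.031737
Gain = 20 log₁₀(0.031737) ≈ -29.97 dB
∠L = 0.00° − 208.83° = -208.83° ≡ 151.17° (principal value)

-30.0 dB, 151.2°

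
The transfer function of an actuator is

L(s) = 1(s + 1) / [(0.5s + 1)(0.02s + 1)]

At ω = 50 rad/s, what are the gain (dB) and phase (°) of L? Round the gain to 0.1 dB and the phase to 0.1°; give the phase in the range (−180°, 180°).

3.0 dB, -43.9°

At ω = 50 rad/s:
zero (1 + j50·1) = 1 + j50 → |·| ≈ 50.01, ∠ ≈ 88.85°
pole (1 + j50·0.5) = 1 + j25 → |·| ≈ 25.02, ∠ ≈ 87.71°
pole (1 + j50·0.02) = 1 + j1 → |·| ≈ 1.4142, ∠ ≈ 45.00°
|L| = 1 · 50.01 / (25.02 · 1.4142) ≈ 1.4134
Gain = 20 log₁₀(1.4134) ≈ 3.01 dB
∠L = (88.85°) − (87.71° + 45.00°) = -43.86°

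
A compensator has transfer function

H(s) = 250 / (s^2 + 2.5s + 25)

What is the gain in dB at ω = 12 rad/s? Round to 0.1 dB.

At s = jω = j12:
quadratic: (j12)² + 2.5·j12 + 25 = -119 + j30 → |·| ≈ 122.72, ∠ ≈ 165.85°
|H| = 250 / 122.72 ≈ 2.0372
Gain = 20 log₁₀(2.0372) ≈ 6.18 dB

6.2 dB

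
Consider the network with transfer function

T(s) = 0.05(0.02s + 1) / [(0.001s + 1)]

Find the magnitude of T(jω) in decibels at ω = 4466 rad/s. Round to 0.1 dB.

At ω = 4466 rad/s:
zero (1 + j4466·0.02) = 1 + j89.32 → |·| ≈ 89.326, ∠ ≈ 89.36°
pole (1 + j4466·0.001) = 1 + j4.466 → |·| ≈ 4.5766, ∠ ≈ 77.38°
|T| = 0.05 · 89.326 / (4.5766) ≈ 0.9759
Gain = 20 log₁₀(0.9759) ≈ -0.21 dB

-0.2 dB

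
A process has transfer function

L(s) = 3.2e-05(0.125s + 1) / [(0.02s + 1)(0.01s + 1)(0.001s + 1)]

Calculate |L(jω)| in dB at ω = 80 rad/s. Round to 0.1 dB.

-77.5 dB

At ω = 80 rad/s:
zero (1 + j80·0.125) = 1 + j10 → |·| ≈ 10.05, ∠ ≈ 84.29°
pole (1 + j80·0.02) = 1 + j1.6 → |·| ≈ 1.8868, ∠ ≈ 57.99°
pole (1 + j80·0.01) = 1 + j0.8 → |·| ≈ 1.2806, ∠ ≈ 38.66°
pole (1 + j80·0.001) = 1 + j0.08 → |·| ≈ 1.0032, ∠ ≈ 4.57°
|L| = 3.2e-05 · 10.05 / (1.8868 · 1.2806 · 1.0032) ≈ 0.00013268
Gain = 20 log₁₀(0.00013268) ≈ -77.54 dB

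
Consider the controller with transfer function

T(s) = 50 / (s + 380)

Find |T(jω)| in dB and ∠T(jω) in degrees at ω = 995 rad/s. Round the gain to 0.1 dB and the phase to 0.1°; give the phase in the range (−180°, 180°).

-26.6 dB, -69.1°

At s = jω = j995:
pole (s+380): 380 + j995 → |·| = √(380²+995²) = √1134425 ≈ 1065.1, ∠ = arctan(995/380) ≈ 69.10°
|T| = 50 / 1065.1 ≈ 0.046944
Gain = 20 log₁₀(0.046944) ≈ -26.57 dB
∠T = 0.00° − 69.10° = -69.10°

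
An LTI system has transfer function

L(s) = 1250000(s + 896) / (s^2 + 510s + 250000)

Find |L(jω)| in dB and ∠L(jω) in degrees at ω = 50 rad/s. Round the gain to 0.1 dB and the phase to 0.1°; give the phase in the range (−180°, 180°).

At s = jω = j50:
zero (s+896): 896 + j50 → |·| = √(896²+50²) = √805316 ≈ 897.39, ∠ = arctan(50/896) ≈ 3.19°
quadratic: (j50)² + 510·j50 + 250000 = 247500 + j25500 → |·| ≈ 2.4881e+05, ∠ ≈ 5.88°
|L| = 1250000 · 897.39 / 2.4881e+05 ≈ 4508.4
Gain = 20 log₁₀(4508.4) ≈ 73.08 dB
∠L = 3.19° − 5.88° = -2.69°

73.1 dB, -2.7°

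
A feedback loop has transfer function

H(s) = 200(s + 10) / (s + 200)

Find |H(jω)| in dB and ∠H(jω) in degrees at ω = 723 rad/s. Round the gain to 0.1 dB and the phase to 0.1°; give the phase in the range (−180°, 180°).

At s = jω = j723:
zero (s+10): 10 + j723 → |·| = √(10²+723²) = √522829 ≈ 723.07, ∠ = arctan(723/10) ≈ 89.21°
pole (s+200): 200 + j723 → |·| = √(200²+723²) = √562729 ≈ 750.15, ∠ = arctan(723/200) ≈ 74.54°
|H| = 200 · 723.07 / 750.15 ≈ 192.78
Gain = 20 log₁₀(192.78) ≈ 45.70 dB
∠H = 89.21° − 74.54° = 14.67°

45.7 dB, 14.7°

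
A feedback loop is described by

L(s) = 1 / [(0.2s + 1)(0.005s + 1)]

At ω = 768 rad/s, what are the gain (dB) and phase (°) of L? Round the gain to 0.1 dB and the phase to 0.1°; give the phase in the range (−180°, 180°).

At ω = 768 rad/s:
pole (1 + j768·0.2) = 1 + j153.6 → |·| ≈ 153.6, ∠ ≈ 89.63°
pole (1 + j768·0.005) = 1 + j3.84 → |·| ≈ 3.9681, ∠ ≈ 75.40°
|L| = 1 · 1 / (153.6 · 3.9681) ≈ 0.0016407
Gain = 20 log₁₀(0.0016407) ≈ -55.70 dB
∠L = (0°) − (89.63° + 75.40°) = -165.03°

-55.7 dB, -165.0°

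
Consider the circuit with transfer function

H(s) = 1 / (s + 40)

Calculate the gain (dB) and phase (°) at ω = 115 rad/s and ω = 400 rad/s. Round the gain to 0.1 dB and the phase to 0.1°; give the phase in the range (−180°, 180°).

Substitute s = j115:
Numerator: 1 = 1 + j0
Denominator: (j115) + 40 = 40 + j115
|N| = √(1² + 0²) ≈ 1, ∠N ≈ 0.00°
|D| = √(40² + 115²) ≈ 121.76, ∠D ≈ 70.82°
|H| = 1 / 121.76 ≈ 0.0082129
Gain = 20 log₁₀(0.0082129) ≈ -41.71 dB
∠H = 0.00° − 70.82° = -70.82°

Substitute s = j400:
Numerator: 1 = 1 + j0
Denominator: (j400) + 40 = 40 + j400
|N| = √(1² + 0²) ≈ 1, ∠N ≈ 0.00°
|D| = √(40² + 400²) ≈ 402, ∠D ≈ 84.29°
|H| = 1 / 402 ≈ 0.0024876
Gain = 20 log₁₀(0.0024876) ≈ -52.08 dB
∠H = 0.00° − 84.29° = -84.29°

ω = 115: -41.7 dB, -70.8°; ω = 400: -52.1 dB, -84.3°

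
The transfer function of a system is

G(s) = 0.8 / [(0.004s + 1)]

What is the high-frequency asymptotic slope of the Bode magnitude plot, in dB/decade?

-20 dB/decade

Each pole contributes −20 dB/decade at high frequency; each zero contributes +20 dB/decade.
Net: 0 zero(s) − 1 pole(s) → -20 dB/decade.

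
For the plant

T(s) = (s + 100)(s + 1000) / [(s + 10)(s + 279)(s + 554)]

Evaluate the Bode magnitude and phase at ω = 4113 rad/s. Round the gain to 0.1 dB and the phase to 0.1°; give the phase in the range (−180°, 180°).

At s = jω = j4113:
zero (s+100): 100 + j4113 → |·| = √(100²+4113²) = √16926769 ≈ 4114.2, ∠ = arctan(4113/100) ≈ 88.61°
zero (s+1000): 1000 + j4113 → |·| = √(1000²+4113²) = √17916769 ≈ 4232.8, ∠ = arctan(4113/1000) ≈ 76.33°
pole (s+10): 10 + j4113 → |·| = √(10²+4113²) = √16916869 ≈ 4113, ∠ = arctan(4113/10) ≈ 89.86°
pole (s+279): 279 + j4113 → |·| = √(279²+4113²) = √16994610 ≈ 4122.5, ∠ = arctan(4113/279) ≈ 86.12°
pole (s+554): 554 + j4113 → |·| = √(554²+4113²) = √17223685 ≈ 4150.1, ∠ = arctan(4113/554) ≈ 82.33°
|T| = 1 · 1.7415e+07 / 7.0368e+10 ≈ 0.00024748
Gain = 20 log₁₀(0.00024748) ≈ -72.13 dB
∠T = 164.94° − 258.31° = -93.37°

-72.1 dB, -93.4°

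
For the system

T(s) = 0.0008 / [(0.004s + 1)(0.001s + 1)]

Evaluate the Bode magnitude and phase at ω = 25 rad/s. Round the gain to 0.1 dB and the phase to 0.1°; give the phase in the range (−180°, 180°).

At ω = 25 rad/s:
pole (1 + j25·0.004) = 1 + j0.1 → |·| ≈ 1.005, ∠ ≈ 5.71°
pole (1 + j25·0.001) = 1 + j0.025 → |·| ≈ 1.0003, ∠ ≈ 1.43°
|T| = 0.0008 · 1 / (1.005 · 1.0003) ≈ 0.00079578
Gain = 20 log₁₀(0.00079578) ≈ -61.98 dB
∠T = (0°) − (5.71° + 1.43°) = -7.14°

-62.0 dB, -7.1°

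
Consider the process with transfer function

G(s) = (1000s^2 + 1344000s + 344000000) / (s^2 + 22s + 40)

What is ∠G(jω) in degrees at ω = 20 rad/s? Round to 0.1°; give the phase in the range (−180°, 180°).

-124.8°

Substitute s = j20:
Numerator: 1000(j20)^2 + 1344000(j20) + 344000000 = 343600000 + j26880000
Denominator: (j20)^2 + 22(j20) + 40 = -360 + j440
|N| = √(343600000² + 26880000²) ≈ 3.4465e+08, ∠N ≈ 4.47°
|D| = √(360² + 440²) ≈ 568.51, ∠D ≈ 129.29°
∠G = 4.47° − 129.29° = -124.82°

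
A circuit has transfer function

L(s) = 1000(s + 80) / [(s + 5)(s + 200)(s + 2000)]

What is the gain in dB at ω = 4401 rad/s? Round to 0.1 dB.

-86.6 dB

At s = jω = j4401:
zero (s+80): 80 + j4401 → |·| = √(80²+4401²) = √19375201 ≈ 4401.7, ∠ = arctan(4401/80) ≈ 88.96°
pole (s+5): 5 + j4401 → |·| = √(5²+4401²) = √19368826 ≈ 4401, ∠ = arctan(4401/5) ≈ 89.93°
pole (s+200): 200 + j4401 → |·| = √(200²+4401²) = √19408801 ≈ 4405.5, ∠ = arctan(4401/200) ≈ 87.40°
pole (s+2000): 2000 + j4401 → |·| = √(2000²+4401²) = √23368801 ≈ 4834.1, ∠ = arctan(4401/2000) ≈ 65.56°
|L| = 1000 · 4401.7 / 9.3726e+10 ≈ 4.6963e-05
Gain = 20 log₁₀(4.6963e-05) ≈ -86.56 dB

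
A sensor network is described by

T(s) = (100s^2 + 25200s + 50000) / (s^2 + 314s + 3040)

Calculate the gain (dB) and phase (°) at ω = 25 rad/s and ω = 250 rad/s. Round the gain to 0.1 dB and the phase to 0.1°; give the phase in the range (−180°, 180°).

ω = 25: 37.7 dB, 18.2°; ω = 250: 39.1 dB, 7.4°

Substitute s = j25:
Numerator: 100(j25)^2 + 25200(j25) + 50000 = -12500 + j630000
Denominator: (j25)^2 + 314(j25) + 3040 = 2415 + j7850
|N| = √(12500² + 630000²) ≈ 6.3012e+05, ∠N ≈ 91.14°
|D| = √(2415² + 7850²) ≈ 8213.1, ∠D ≈ 72.90°
|T| = 6.3012e+05 / 8213.1 ≈ 76.721
Gain = 20 log₁₀(76.721) ≈ 37.70 dB
∠T = 91.14° − 72.90° = 18.24°

Substitute s = j250:
Numerator: 100(j250)^2 + 25200(j250) + 50000 = -6200000 + j6300000
Denominator: (j250)^2 + 314(j250) + 3040 = -59460 + j78500
|N| = √(6200000² + 6300000²) ≈ 8.8391e+06, ∠N ≈ 134.54°
|D| = √(59460² + 78500²) ≈ 98477, ∠D ≈ 127.14°
|T| = 8.8391e+06 / 98477 ≈ 89.758
Gain = 20 log₁₀(89.758) ≈ 39.06 dB
∠T = 134.54° − 127.14° = 7.40°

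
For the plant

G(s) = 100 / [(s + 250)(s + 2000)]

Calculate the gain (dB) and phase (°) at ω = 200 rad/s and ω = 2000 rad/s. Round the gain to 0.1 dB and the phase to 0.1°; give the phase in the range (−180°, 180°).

ω = 200: -76.2 dB, -44.4°; ω = 2000: -95.1 dB, -127.9°

At s = jω = j200:
pole (s+250): 250 + j200 → |·| = √(250²+200²) = √102500 ≈ 320.16, ∠ = arctan(200/250) ≈ 38.66°
pole (s+2000): 2000 + j200 → |·| = √(2000²+200²) = √4040000 ≈ 2010, ∠ = arctan(200/2000) ≈ 5.71°
|G| = 100 / 6.4352e+05 ≈ 0.0001554
Gain = 20 log₁₀(0.0001554) ≈ -76.17 dB
∠G = 0.00° − 44.37° = -44.37°

At s = jω = j2000:
pole (s+250): 250 + j2000 → |·| = √(250²+2000²) = √4062500 ≈ 2015.6, ∠ = arctan(2000/250) ≈ 82.87°
pole (s+2000): 2000 + j2000 → |·| = √(2000²+2000²) = √8000000 ≈ 2828.4, ∠ = arctan(2000/2000) ≈ 45.00°
|G| = 100 / 5.7009e+06 ≈ 1.7541e-05
Gain = 20 log₁₀(1.7541e-05) ≈ -95.12 dB
∠G = 0.00° − 127.87° = -127.87°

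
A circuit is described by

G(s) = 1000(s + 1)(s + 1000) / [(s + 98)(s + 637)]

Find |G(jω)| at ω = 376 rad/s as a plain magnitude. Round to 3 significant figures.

At s = jω = j376:
zero (s+1): 1 + j376 → |·| = √(1²+376²) = √141377 ≈ 376, ∠ = arctan(376/1) ≈ 89.85°
zero (s+1000): 1000 + j376 → |·| = √(1000²+376²) = √1141376 ≈ 1068.4, ∠ = arctan(376/1000) ≈ 20.61°
pole (s+98): 98 + j376 → |·| = √(98²+376²) = √150980 ≈ 388.56, ∠ = arctan(376/98) ≈ 75.39°
pole (s+637): 637 + j376 → |·| = √(637²+376²) = √547145 ≈ 739.69, ∠ = arctan(376/637) ≈ 30.55°
|G| = 1000 · 4.0172e+05 / 2.8741e+05 ≈ 1397.7

1.40e+03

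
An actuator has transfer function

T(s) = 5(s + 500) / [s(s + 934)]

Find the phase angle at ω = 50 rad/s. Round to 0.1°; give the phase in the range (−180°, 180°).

-87.4°

At s = jω = j50:
zero (s+500): 500 + j50 → |·| = √(500²+50²) = √252500 ≈ 502.49, ∠ = arctan(50/500) ≈ 5.71°
pole (s+934): 934 + j50 → |·| = √(934²+50²) = √874856 ≈ 935.34, ∠ = arctan(50/934) ≈ 3.06°
pole at origin: |s| = 50, ∠ = 90.00° (in denominator)
∠T = 5.71° − 93.06° = -87.35°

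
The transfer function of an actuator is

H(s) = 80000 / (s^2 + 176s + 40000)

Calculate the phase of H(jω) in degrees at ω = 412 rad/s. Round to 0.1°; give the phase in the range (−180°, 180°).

-150.8°

At s = jω = j412:
quadratic: (j412)² + 176·j412 + 40000 = -129744 + j72512 → |·| ≈ 1.4863e+05, ∠ ≈ 150.80°
∠H = 0.00° − 150.80° = -150.80°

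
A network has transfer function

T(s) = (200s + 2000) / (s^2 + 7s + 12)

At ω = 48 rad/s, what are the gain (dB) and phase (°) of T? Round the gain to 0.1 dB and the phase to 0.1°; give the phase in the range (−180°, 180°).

12.5 dB, -93.4°

Substitute s = j48:
Numerator: 200(j48) + 2000 = 2000 + j9600
Denominator: (j48)^2 + 7(j48) + 12 = -2292 + j336
|N| = √(2000² + 9600²) ≈ 9806.1, ∠N ≈ 78.23°
|D| = √(2292² + 336²) ≈ 2316.5, ∠D ≈ 171.66°
|T| = 9806.1 / 2316.5 ≈ 4.2332
Gain = 20 log₁₀(4.2332) ≈ 12.53 dB
∠T = 78.23° − 171.66° = -93.43°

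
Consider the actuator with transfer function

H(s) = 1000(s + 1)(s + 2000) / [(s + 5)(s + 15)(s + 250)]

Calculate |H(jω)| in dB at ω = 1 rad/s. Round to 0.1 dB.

43.4 dB

At s = jω = j1:
zero (s+1): 1 + j1 → |·| = √(1²+1²) = √2 ≈ 1.4142, ∠ = arctan(1/1) ≈ 45.00°
zero (s+2000): 2000 + j1 → |·| = √(2000²+1²) = √4000001 ≈ 2000, ∠ = arctan(1/2000) ≈ 0.03°
pole (s+5): 5 + j1 → |·| = √(5²+1²) = √26 ≈ 5.099, ∠ = arctan(1/5) ≈ 11.31°
pole (s+15): 15 + j1 → |·| = √(15²+1²) = √226 ≈ 15.033, ∠ = arctan(1/15) ≈ 3.81°
pole (s+250): 250 + j1 → |·| = √(250²+1²) = √62501 ≈ 250, ∠ = arctan(1/250) ≈ 0.23°
|H| = 1000 · 2828.4 / 19163 ≈ 147.6
Gain = 20 log₁₀(147.6) ≈ 43.38 dB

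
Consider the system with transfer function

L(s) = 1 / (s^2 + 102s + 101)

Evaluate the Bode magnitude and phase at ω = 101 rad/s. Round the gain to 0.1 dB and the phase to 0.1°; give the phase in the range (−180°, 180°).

Substitute s = j101:
Numerator: 1 = 1 + j0
Denominator: (j101)^2 + 102(j101) + 101 = -10100 + j10302
|N| = √(1² + 0²) ≈ 1, ∠N ≈ 0.00°
|D| = √(10100² + 10302²) ≈ 14427, ∠D ≈ 134.43°
|L| = 1 / 14427 ≈ 6.9314e-05
Gain = 20 log₁₀(6.9314e-05) ≈ -83.18 dB
∠L = 0.00° − 134.43° = -134.43°

-83.2 dB, -134.4°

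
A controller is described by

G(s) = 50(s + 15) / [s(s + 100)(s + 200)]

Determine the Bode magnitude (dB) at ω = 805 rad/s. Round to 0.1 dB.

-82.6 dB

At s = jω = j805:
zero (s+15): 15 + j805 → |·| = √(15²+805²) = √648250 ≈ 805.14, ∠ = arctan(805/15) ≈ 88.93°
pole (s+100): 100 + j805 → |·| = √(100²+805²) = √658025 ≈ 811.19, ∠ = arctan(805/100) ≈ 82.92°
pole (s+200): 200 + j805 → |·| = √(200²+805²) = √688025 ≈ 829.47, ∠ = arctan(805/200) ≈ 76.05°
pole at origin: |s| = 805, ∠ = 90.00° (in denominator)
|G| = 50 · 805.14 / 5.4165e+08 ≈ 7.4323e-05
Gain = 20 log₁₀(7.4323e-05) ≈ -82.58 dB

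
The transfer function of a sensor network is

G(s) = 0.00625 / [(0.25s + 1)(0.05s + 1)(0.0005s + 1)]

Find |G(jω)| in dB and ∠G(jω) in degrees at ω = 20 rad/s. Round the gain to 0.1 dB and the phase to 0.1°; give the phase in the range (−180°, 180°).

At ω = 20 rad/s:
pole (1 + j20·0.25) = 1 + j5 → |·| ≈ 5.099, ∠ ≈ 78.69°
pole (1 + j20·0.05) = 1 + j1 → |·| ≈ 1.4142, ∠ ≈ 45.00°
pole (1 + j20·0.0005) = 1 + j0.01 → |·| ≈ 1, ∠ ≈ 0.57°
|G| = 0.00625 · 1 / (5.099 · 1.4142 · 1) ≈ 0.00086673
Gain = 20 log₁₀(0.00086673) ≈ -61.24 dB
∠G = (0°) − (78.69° + 45.00° + 0.57°) = -124.26°

-61.2 dB, -124.3°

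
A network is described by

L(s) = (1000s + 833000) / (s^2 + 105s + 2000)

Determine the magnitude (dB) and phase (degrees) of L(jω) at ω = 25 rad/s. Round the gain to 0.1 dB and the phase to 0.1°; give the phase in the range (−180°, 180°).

49.0 dB, -60.6°

Substitute s = j25:
Numerator: 1000(j25) + 833000 = 833000 + j25000
Denominator: (j25)^2 + 105(j25) + 2000 = 1375 + j2625
|N| = √(833000² + 25000²) ≈ 8.3338e+05, ∠N ≈ 1.72°
|D| = √(1375² + 2625²) ≈ 2963.3, ∠D ≈ 62.35°
|L| = 8.3338e+05 / 2963.3 ≈ 281.23
Gain = 20 log₁₀(281.23) ≈ 48.98 dB
∠L = 1.72° − 62.35° = -60.63°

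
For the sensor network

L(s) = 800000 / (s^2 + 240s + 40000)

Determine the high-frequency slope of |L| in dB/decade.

-40 dB/decade

Each pole contributes −20 dB/decade at high frequency; each zero contributes +20 dB/decade.
Net: 0 zero(s) − 2 pole(s) → -40 dB/decade.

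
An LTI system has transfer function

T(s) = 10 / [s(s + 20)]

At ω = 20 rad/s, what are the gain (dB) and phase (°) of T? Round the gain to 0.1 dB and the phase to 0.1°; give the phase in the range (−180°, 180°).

-35.1 dB, -135.0°

At s = jω = j20:
pole (s+20): 20 + j20 → |·| = √(20²+20²) = √800 ≈ 28.284, ∠ = arctan(20/20) ≈ 45.00°
pole at origin: |s| = 20, ∠ = 90.00° (in denominator)
|T| = 10 / 565.68 ≈ 0.017678
Gain = 20 log₁₀(0.017678) ≈ -35.05 dB
∠T = 0.00° − 135.00° = -135.00°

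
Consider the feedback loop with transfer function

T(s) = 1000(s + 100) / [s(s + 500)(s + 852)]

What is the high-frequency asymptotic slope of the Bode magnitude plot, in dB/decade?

Each pole contributes −20 dB/decade at high frequency; each zero contributes +20 dB/decade.
Net: 1 zero(s) − 3 pole(s) → -40 dB/decade.

-40 dB/decade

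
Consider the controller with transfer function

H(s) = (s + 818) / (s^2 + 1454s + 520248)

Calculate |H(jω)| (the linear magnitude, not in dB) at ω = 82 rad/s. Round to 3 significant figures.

Substitute s = j82:
Numerator: (j82) + 818 = 818 + j82
Denominator: (j82)^2 + 1454(j82) + 520248 = 513524 + j119228
|N| = √(818² + 82²) ≈ 822.1, ∠N ≈ 5.72°
|D| = √(513524² + 119228²) ≈ 5.2718e+05, ∠D ≈ 13.07°
|H| = 822.1 / 5.2718e+05 ≈ 0.0015594

0.00156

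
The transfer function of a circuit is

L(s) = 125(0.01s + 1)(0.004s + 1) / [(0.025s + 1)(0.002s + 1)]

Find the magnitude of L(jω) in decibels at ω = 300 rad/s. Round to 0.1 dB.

36.9 dB

At ω = 300 rad/s:
zero (1 + j300·0.01) = 1 + j3 → |·| ≈ 3.1623, ∠ ≈ 71.57°
zero (1 + j300·0.004) = 1 + j1.2 → |·| ≈ 1.562, ∠ ≈ 50.19°
pole (1 + j300·0.025) = 1 + j7.5 → |·| ≈ 7.5664, ∠ ≈ 82.41°
pole (1 + j300·0.002) = 1 + j0.6 → |·| ≈ 1.1662, ∠ ≈ 30.96°
|L| = 125 · 3.1623 · 1.562 / (7.5664 · 1.1662) ≈ 69.973
Gain = 20 log₁₀(69.973) ≈ 36.90 dB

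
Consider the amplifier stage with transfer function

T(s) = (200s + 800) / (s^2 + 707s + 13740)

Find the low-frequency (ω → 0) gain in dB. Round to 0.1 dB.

T(0) = 800 / 13740 ≈ 0.058224
20 log₁₀(0.058224) ≈ -24.70 dB

-24.7 dB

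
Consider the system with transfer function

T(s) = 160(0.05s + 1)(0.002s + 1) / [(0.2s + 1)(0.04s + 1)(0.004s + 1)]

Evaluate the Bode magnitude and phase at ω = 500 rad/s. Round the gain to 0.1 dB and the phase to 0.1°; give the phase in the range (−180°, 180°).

At ω = 500 rad/s:
zero (1 + j500·0.05) = 1 + j25 → |·| ≈ 25.02, ∠ ≈ 87.71°
zero (1 + j500·0.002) = 1 + j1 → |·| ≈ 1.4142, ∠ ≈ 45.00°
pole (1 + j500·0.2) = 1 + j100 → |·| ≈ 100, ∠ ≈ 89.43°
pole (1 + j500·0.04) = 1 + j20 → |·| ≈ 20.025, ∠ ≈ 87.14°
pole (1 + j500·0.004) = 1 + j2 → |·| ≈ 2.2361, ∠ ≈ 63.43°
|T| = 160 · 25.02 · 1.4142 / (100 · 20.025 · 2.2361) ≈ 1.2643
Gain = 20 log₁₀(1.2643) ≈ 2.04 dB
∠T = (87.71° + 45.00°) − (89.43° + 87.14° + 63.43°) = -107.29°

2.0 dB, -107.3°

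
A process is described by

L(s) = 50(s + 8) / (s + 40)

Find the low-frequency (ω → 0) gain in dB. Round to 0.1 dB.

20.0 dB

L(0) = 50·8 / (40) = 10
20 log₁₀(10) ≈ 20.00 dB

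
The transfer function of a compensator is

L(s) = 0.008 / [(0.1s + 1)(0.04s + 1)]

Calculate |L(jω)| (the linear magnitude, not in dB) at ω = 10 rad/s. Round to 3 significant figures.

0.00525

At ω = 10 rad/s:
pole (1 + j10·0.1) = 1 + j1 → |·| ≈ 1.4142, ∠ ≈ 45.00°
pole (1 + j10·0.04) = 1 + j0.4 → |·| ≈ 1.077, ∠ ≈ 21.80°
|L| = 0.008 · 1 / (1.4142 · 1.077) ≈ 0.0052525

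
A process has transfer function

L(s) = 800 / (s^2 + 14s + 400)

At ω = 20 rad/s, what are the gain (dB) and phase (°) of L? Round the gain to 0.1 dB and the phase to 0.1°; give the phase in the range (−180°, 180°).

At s = jω = j20:
quadratic: (j20)² + 14·j20 + 400 = 0 + j280 → |·| ≈ 280, ∠ ≈ 90.00°
|L| = 800 / 280 ≈ 2.8571
Gain = 20 log₁₀(2.8571) ≈ 9.12 dB
∠L = 0.00° − 90.00° = -90.00°

9.1 dB, -90.0°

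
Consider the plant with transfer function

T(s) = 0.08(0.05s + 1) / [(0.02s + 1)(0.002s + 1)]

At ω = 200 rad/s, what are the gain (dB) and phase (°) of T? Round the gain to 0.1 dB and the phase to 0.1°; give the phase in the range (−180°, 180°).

At ω = 200 rad/s:
zero (1 + j200·0.05) = 1 + j10 → |·| ≈ 10.05, ∠ ≈ 84.29°
pole (1 + j200·0.02) = 1 + j4 → |·| ≈ 4.1231, ∠ ≈ 75.96°
pole (1 + j200·0.002) = 1 + j0.4 → |·| ≈ 1.077, ∠ ≈ 21.80°
|T| = 0.08 · 10.05 / (4.1231 · 1.077) ≈ 0.18106
Gain = 20 log₁₀(0.18106) ≈ -14.84 dB
∠T = (84.29°) − (75.96° + 21.80°) = -13.47°

-14.8 dB, -13.5°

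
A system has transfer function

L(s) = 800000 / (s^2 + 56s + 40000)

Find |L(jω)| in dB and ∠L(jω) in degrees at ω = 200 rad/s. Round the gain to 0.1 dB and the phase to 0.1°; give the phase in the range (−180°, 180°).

37.1 dB, -90.0°

At s = jω = j200:
quadratic: (j200)² + 56·j200 + 40000 = 0 + j11200 → |·| ≈ 11200, ∠ ≈ 90.00°
|L| = 800000 / 11200 ≈ 71.429
Gain = 20 log₁₀(71.429) ≈ 37.08 dB
∠L = 0.00° − 90.00° = -90.00°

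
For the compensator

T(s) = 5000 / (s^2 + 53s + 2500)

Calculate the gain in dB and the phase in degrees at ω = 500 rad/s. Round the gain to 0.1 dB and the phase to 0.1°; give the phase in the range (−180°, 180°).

-33.9 dB, -173.9°

At s = jω = j500:
quadratic: (j500)² + 53·j500 + 2500 = -247500 + j26500 → |·| ≈ 2.4891e+05, ∠ ≈ 173.89°
|T| = 5000 / 2.4891e+05 ≈ 0.020088
Gain = 20 log₁₀(0.020088) ≈ -33.94 dB
∠T = 0.00° − 173.89° = -173.89°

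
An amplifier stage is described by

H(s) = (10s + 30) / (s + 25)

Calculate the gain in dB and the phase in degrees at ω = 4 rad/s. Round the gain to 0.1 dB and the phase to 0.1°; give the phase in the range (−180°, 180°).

5.9 dB, 44.0°

Substitute s = j4:
Numerator: 10(j4) + 30 = 30 + j40
Denominator: (j4) + 25 = 25 + j4
|N| = √(30² + 40²) ≈ 50, ∠N ≈ 53.13°
|D| = √(25² + 4²) ≈ 25.318, ∠D ≈ 9.09°
|H| = 50 / 25.318 ≈ 1.9749
Gain = 20 log₁₀(1.9749) ≈ 5.91 dB
∠H = 53.13° − 9.09° = 44.04°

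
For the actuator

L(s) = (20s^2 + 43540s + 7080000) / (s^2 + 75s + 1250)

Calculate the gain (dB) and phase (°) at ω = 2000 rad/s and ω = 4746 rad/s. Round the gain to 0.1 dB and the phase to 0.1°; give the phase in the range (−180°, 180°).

ω = 2000: 29.1 dB, -47.9°; ω = 4746: 26.7 dB, -24.1°

Substitute s = j2000:
Numerator: 20(j2000)^2 + 43540(j2000) + 7080000 = -72920000 + j87080000
Denominator: (j2000)^2 + 75(j2000) + 1250 = -3998750 + j150000
|N| = √(72920000² + 87080000²) ≈ 1.1358e+08, ∠N ≈ 129.94°
|D| = √(3998750² + 150000²) ≈ 4.0016e+06, ∠D ≈ 177.85°
|L| = 1.1358e+08 / 4.0016e+06 ≈ 28.384
Gain = 20 log₁₀(28.384) ≈ 29.06 dB
∠L = 129.94° − 177.85° = -47.91°

Substitute s = j4746:
Numerator: 20(j4746)^2 + 43540(j4746) + 7080000 = -443410320 + j206640840
Denominator: (j4746)^2 + 75(j4746) + 1250 = -22523266 + j355950
|N| = √(443410320² + 206640840²) ≈ 4.892e+08, ∠N ≈ 155.01°
|D| = √(22523266² + 355950²) ≈ 2.2526e+07, ∠D ≈ 179.09°
|L| = 4.892e+08 / 2.2526e+07 ≈ 21.717
Gain = 20 log₁₀(21.717) ≈ 26.74 dB
∠L = 155.01° − 179.09° = -24.08°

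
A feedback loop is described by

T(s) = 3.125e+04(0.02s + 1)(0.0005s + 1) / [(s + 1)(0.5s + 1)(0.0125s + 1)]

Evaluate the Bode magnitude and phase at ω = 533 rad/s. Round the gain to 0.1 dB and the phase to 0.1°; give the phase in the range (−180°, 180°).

At ω = 533 rad/s:
zero (1 + j533·0.02) = 1 + j10.66 → |·| ≈ 10.707, ∠ ≈ 84.64°
zero (1 + j533·0.0005) = 1 + j0.2665 → |·| ≈ 1.0349, ∠ ≈ 14.92°
pole (1 + j533·1) = 1 + j533 → |·| ≈ 533, ∠ ≈ 89.89°
pole (1 + j533·0.5) = 1 + j266.5 → |·| ≈ 266.5, ∠ ≈ 89.79°
pole (1 + j533·0.0125) = 1 + j6.6625 → |·| ≈ 6.7371, ∠ ≈ 81.46°
|T| = 3.125e+04 · 10.707 · 1.0349 / (533 · 266.5 · 6.7371) ≈ 0.36184
Gain = 20 log₁₀(0.36184) ≈ -8.83 dB
∠T = (84.64° + 14.92°) − (89.89° + 89.79° + 81.46°) = -161.58°

-8.8 dB, -161.6°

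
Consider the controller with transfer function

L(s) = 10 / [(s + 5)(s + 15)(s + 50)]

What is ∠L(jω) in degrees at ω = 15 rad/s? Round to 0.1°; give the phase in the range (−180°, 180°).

-133.3°

At s = jω = j15:
pole (s+5): 5 + j15 → |·| = √(5²+15²) = √250 ≈ 15.811, ∠ = arctan(15/5) ≈ 71.57°
pole (s+15): 15 + j15 → |·| = √(15²+15²) = √450 ≈ 21.213, ∠ = arctan(15/15) ≈ 45.00°
pole (s+50): 50 + j15 → |·| = √(50²+15²) = √2725 ≈ 52.202, ∠ = arctan(15/50) ≈ 16.70°
∠L = 0.00° − 133.27° = -133.27°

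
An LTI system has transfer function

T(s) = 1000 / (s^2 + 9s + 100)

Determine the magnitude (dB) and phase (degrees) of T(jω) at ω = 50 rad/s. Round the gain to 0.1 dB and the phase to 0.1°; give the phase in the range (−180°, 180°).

-7.8 dB, -169.4°

At s = jω = j50:
quadratic: (j50)² + 9·j50 + 100 = -2400 + j450 → |·| ≈ 2441.8, ∠ ≈ 169.38°
|T| = 1000 / 2441.8 ≈ 0.40953
Gain = 20 log₁₀(0.40953) ≈ -7.75 dB
∠T = 0.00° − 169.38° = -169.38°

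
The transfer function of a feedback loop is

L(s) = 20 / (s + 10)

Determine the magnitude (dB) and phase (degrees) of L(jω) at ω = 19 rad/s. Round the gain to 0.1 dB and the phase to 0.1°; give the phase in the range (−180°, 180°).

-0.6 dB, -62.2°

Substitute s = j19:
Numerator: 20 = 20 + j0
Denominator: (j19) + 10 = 10 + j19
|N| = √(20² + 0²) ≈ 20, ∠N ≈ 0.00°
|D| = √(10² + 19²) ≈ 21.471, ∠D ≈ 62.24°
|L| = 20 / 21.471 ≈ 0.93149
Gain = 20 log₁₀(0.93149) ≈ -0.62 dB
∠L = 0.00° − 62.24° = -62.24°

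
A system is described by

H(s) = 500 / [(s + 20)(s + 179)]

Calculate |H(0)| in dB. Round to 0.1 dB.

-17.1 dB

H(0) = 500 / (20·179) ≈ 0.13966
20 log₁₀(0.13966) ≈ -17.10 dB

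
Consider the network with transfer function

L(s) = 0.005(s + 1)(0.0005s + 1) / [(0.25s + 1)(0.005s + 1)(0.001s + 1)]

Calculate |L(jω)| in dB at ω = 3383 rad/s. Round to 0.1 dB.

-63.6 dB

At ω = 3383 rad/s:
zero (1 + j3383·1) = 1 + j3383 → |·| ≈ 3383, ∠ ≈ 89.98°
zero (1 + j3383·0.0005) = 1 + j1.6915 → |·| ≈ 1.965, ∠ ≈ 59.41°
pole (1 + j3383·0.25) = 1 + j845.75 → |·| ≈ 845.75, ∠ ≈ 89.93°
pole (1 + j3383·0.005) = 1 + j16.915 → |·| ≈ 16.945, ∠ ≈ 86.62°
pole (1 + j3383·0.001) = 1 + j3.383 → |·| ≈ 3.5277, ∠ ≈ 73.53°
|L| = 0.005 · 3383 · 1.965 / (845.75 · 16.945 · 3.5277) ≈ 0.00065744
Gain = 20 log₁₀(0.00065744) ≈ -63.64 dB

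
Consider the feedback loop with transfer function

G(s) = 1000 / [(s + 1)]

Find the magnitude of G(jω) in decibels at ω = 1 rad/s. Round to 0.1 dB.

57.0 dB

At ω = 1 rad/s:
pole (1 + j1·1) = 1 + j1 → |·| ≈ 1.4142, ∠ ≈ 45.00°
|G| = 1000 · 1 / (1.4142) ≈ 707.11
Gain = 20 log₁₀(707.11) ≈ 56.99 dB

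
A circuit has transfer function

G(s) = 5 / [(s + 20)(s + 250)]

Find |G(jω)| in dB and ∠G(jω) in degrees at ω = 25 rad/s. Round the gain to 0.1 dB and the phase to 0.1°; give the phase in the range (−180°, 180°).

-64.1 dB, -57.1°

At s = jω = j25:
pole (s+20): 20 + j25 → |·| = √(20²+25²) = √1025 ≈ 32.016, ∠ = arctan(25/20) ≈ 51.34°
pole (s+250): 250 + j25 → |·| = √(250²+25²) = √63125 ≈ 251.25, ∠ = arctan(25/250) ≈ 5.71°
|G| = 5 / 8044 ≈ 0.00062158
Gain = 20 log₁₀(0.00062158) ≈ -64.13 dB
∠G = 0.00° − 57.05° = -57.05°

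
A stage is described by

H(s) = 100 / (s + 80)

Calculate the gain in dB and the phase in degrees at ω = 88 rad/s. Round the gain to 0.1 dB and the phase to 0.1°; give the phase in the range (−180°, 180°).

Substitute s = j88:
Numerator: 100 = 100 + j0
Denominator: (j88) + 80 = 80 + j88
|N| = √(100² + 0²) ≈ 100, ∠N ≈ 0.00°
|D| = √(80² + 88²) ≈ 118.93, ∠D ≈ 47.73°
|H| = 100 / 118.93 ≈ 0.84083
Gain = 20 log₁₀(0.84083) ≈ -1.51 dB
∠H = 0.00° − 47.73° = -47.73°

-1.5 dB, -47.7°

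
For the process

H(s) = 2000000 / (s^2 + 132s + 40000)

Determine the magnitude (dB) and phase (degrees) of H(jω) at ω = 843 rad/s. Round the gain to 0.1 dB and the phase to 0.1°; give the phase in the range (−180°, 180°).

At s = jω = j843:
quadratic: (j843)² + 132·j843 + 40000 = -670649 + j111276 → |·| ≈ 6.7982e+05, ∠ ≈ 170.58°
|H| = 2000000 / 6.7982e+05 ≈ 2.942
Gain = 20 log₁₀(2.942) ≈ 9.37 dB
∠H = 0.00° − 170.58° = -170.58°

9.4 dB, -170.6°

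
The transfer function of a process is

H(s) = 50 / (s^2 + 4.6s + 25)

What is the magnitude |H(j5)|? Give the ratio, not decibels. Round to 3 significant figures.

2.17

At s = jω = j5:
quadratic: (j5)² + 4.6·j5 + 25 = 0 + j23 → |·| ≈ 23, ∠ ≈ 90.00°
|H| = 50 / 23 ≈ 2.1739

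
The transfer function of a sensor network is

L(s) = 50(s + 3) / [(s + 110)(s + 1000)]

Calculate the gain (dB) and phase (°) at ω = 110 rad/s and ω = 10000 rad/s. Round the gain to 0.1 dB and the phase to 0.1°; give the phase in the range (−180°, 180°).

At s = jω = j110:
zero (s+3): 3 + j110 → |·| = √(3²+110²) = √12109 ≈ 110.04, ∠ = arctan(110/3) ≈ 88.44°
pole (s+110): 110 + j110 → |·| = √(110²+110²) = √24200 ≈ 155.56, ∠ = arctan(110/110) ≈ 45.00°
pole (s+1000): 1000 + j110 → |·| = √(1000²+110²) = √1012100 ≈ 1006, ∠ = arctan(110/1000) ≈ 6.28°
|L| = 50 · 110.04 / 1.5649e+05 ≈ 0.035159
Gain = 20 log₁₀(0.035159) ≈ -29.08 dB
∠L = 88.44° − 51.28° = 37.16°

At s = jω = j10000:
zero (s+3): 3 + j10000 → |·| = √(3²+10000²) = √100000009 ≈ 10000, ∠ = arctan(10000/3) ≈ 89.98°
pole (s+110): 110 + j10000 → |·| = √(110²+10000²) = √100012100 ≈ 10001, ∠ = arctan(10000/110) ≈ 89.37°
pole (s+1000): 1000 + j10000 → |·| = √(1000²+10000²) = √101000000 ≈ 10050, ∠ = arctan(10000/1000) ≈ 84.29°
|L| = 50 · 10000 / 1.0051e+08 ≈ 0.0049746
Gain = 20 log₁₀(0.0049746) ≈ -46.06 dB
∠L = 89.98° − 173.66° = -83.68°

ω = 110: -29.1 dB, 37.2°; ω = 10000: -46.1 dB, -83.7°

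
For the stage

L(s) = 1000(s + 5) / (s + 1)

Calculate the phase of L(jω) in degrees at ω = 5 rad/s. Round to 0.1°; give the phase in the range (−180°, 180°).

At s = jω = j5:
zero (s+5): 5 + j5 → |·| = √(5²+5²) = √50 ≈ 7.0711, ∠ = arctan(5/5) ≈ 45.00°
pole (s+1): 1 + j5 → |·| = √(1²+5²) = √26 ≈ 5.099, ∠ = arctan(5/1) ≈ 78.69°
∠L = 45.00° − 78.69° = -33.69°

-33.7°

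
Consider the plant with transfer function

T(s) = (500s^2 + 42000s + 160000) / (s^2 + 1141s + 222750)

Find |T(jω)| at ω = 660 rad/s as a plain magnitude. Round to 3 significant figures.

280

Substitute s = j660:
Numerator: 500(j660)^2 + 42000(j660) + 160000 = -217640000 + j27720000
Denominator: (j660)^2 + 1141(j660) + 222750 = -212850 + j753060
|N| = √(217640000² + 27720000²) ≈ 2.194e+08, ∠N ≈ 172.74°
|D| = √(212850² + 753060²) ≈ 7.8256e+05, ∠D ≈ 105.78°
|T| = 2.194e+08 / 7.8256e+05 ≈ 280.36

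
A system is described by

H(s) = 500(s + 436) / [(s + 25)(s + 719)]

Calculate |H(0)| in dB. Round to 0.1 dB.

H(0) = 500·436 / (25·719) ≈ 12.128
20 log₁₀(12.128) ≈ 21.68 dB

21.7 dB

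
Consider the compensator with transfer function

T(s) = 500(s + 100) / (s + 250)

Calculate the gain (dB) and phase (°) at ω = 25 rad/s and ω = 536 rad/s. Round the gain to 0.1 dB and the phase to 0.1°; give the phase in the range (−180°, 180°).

At s = jω = j25:
zero (s+100): 100 + j25 → |·| = √(100²+25²) = √10625 ≈ 103.08, ∠ = arctan(25/100) ≈ 14.04°
pole (s+250): 250 + j25 → |·| = √(250²+25²) = √63125 ≈ 251.25, ∠ = arctan(25/250) ≈ 5.71°
|T| = 500 · 103.08 / 251.25 ≈ 205.13
Gain = 20 log₁₀(205.13) ≈ 46.24 dB
∠T = 14.04° − 5.71° = 8.33°

At s = jω = j536:
zero (s+100): 100 + j536 → |·| = √(100²+536²) = √297296 ≈ 545.25, ∠ = arctan(536/100) ≈ 79.43°
pole (s+250): 250 + j536 → |·| = √(250²+536²) = √349796 ≈ 591.44, ∠ = arctan(536/250) ≈ 64.99°
|T| = 500 · 545.25 / 591.44 ≈ 460.95
Gain = 20 log₁₀(460.95) ≈ 53.27 dB
∠T = 79.43° − 64.99° = 14.44°

ω = 25: 46.2 dB, 8.3°; ω = 536: 53.3 dB, 14.4°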